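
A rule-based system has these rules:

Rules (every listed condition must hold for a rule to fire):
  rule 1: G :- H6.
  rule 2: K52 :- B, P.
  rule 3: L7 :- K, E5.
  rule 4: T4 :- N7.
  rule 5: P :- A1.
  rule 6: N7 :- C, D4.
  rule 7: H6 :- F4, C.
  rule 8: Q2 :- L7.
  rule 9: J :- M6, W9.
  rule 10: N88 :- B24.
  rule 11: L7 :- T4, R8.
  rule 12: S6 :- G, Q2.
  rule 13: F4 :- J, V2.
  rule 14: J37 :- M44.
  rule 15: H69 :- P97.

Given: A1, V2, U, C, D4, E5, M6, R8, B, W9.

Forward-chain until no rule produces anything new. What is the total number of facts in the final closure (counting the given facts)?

21

Round 1 fires rule 5, rule 6, rule 9, giving P, N7, J.
Round 2 fires rule 2, rule 4, rule 13, giving K52, T4, F4.
Round 3 fires rule 7, rule 11, giving H6, L7.
Round 4 fires rule 1, rule 8, giving G, Q2.
Round 5 fires rule 12, giving S6.
Closure: {A1, B, C, D4, E5, F4, G, H6, J, K52, L7, M6, N7, P, Q2, R8, S6, T4, U, V2, W9} — 21 facts.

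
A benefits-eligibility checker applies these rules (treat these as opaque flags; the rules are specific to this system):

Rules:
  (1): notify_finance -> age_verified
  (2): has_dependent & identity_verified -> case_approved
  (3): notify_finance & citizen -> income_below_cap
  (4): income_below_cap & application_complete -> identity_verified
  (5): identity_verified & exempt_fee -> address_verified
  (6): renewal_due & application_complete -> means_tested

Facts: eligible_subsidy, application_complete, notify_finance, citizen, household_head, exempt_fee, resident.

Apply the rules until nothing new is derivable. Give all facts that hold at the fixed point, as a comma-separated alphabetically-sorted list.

address_verified, age_verified, application_complete, citizen, eligible_subsidy, exempt_fee, household_head, identity_verified, income_below_cap, notify_finance, resident

[1] (1) [notify_finance -> age_verified]; (3) [notify_finance & citizen -> income_below_cap]. ⇒ new: age_verified, income_below_cap.
[2] (4) [income_below_cap & application_complete -> identity_verified]. ⇒ new: identity_verified.
[3] (5) [identity_verified & exempt_fee -> address_verified]. ⇒ new: address_verified.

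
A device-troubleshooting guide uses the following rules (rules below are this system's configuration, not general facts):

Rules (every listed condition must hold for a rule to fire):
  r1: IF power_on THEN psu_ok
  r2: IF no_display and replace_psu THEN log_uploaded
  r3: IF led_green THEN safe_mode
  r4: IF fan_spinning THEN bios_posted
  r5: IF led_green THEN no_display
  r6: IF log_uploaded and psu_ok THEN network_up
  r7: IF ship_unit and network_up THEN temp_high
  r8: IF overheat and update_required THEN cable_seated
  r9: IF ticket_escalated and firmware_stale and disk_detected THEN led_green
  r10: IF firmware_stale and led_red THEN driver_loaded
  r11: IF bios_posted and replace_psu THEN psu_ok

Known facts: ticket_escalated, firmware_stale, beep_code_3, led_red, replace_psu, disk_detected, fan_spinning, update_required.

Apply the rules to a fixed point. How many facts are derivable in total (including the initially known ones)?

16

Round 1: r4 [IF fan_spinning THEN bios_posted]; r9 [IF ticket_escalated and firmware_stale and disk_detected THEN led_green]; r10 [IF firmware_stale and led_red THEN driver_loaded]. Adds bios_posted, led_green, driver_loaded.
Round 2: r3 [IF led_green THEN safe_mode]; r5 [IF led_green THEN no_display]; r11 [IF bios_posted and replace_psu THEN psu_ok]. Adds safe_mode, no_display, psu_ok.
Round 3: r2 [IF no_display and replace_psu THEN log_uploaded]. Adds log_uploaded.
Round 4: r6 [IF log_uploaded and psu_ok THEN network_up]. Adds network_up.
Closure: {beep_code_3, bios_posted, disk_detected, driver_loaded, fan_spinning, firmware_stale, led_green, led_red, log_uploaded, network_up, no_display, psu_ok, replace_psu, safe_mode, ticket_escalated, update_required} — 16 facts.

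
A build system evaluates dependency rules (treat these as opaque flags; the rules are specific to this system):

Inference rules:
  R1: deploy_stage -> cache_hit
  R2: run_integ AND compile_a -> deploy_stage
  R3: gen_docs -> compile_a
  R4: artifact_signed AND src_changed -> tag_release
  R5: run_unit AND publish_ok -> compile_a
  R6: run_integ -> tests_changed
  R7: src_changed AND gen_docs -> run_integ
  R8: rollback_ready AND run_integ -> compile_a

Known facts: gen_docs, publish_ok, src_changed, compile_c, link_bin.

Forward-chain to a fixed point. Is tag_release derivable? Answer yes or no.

[1] R3 [gen_docs -> compile_a]; R7 [src_changed AND gen_docs -> run_integ]. ⇒ new: compile_a, run_integ.
[2] R2 [run_integ AND compile_a -> deploy_stage]; R6 [run_integ -> tests_changed]. ⇒ new: deploy_stage, tests_changed.
[3] R1 [deploy_stage -> cache_hit]. ⇒ new: cache_hit.
Fixed point reached. tag_release is concluded only by R4; R4 needs artifact_signed (never derived).

no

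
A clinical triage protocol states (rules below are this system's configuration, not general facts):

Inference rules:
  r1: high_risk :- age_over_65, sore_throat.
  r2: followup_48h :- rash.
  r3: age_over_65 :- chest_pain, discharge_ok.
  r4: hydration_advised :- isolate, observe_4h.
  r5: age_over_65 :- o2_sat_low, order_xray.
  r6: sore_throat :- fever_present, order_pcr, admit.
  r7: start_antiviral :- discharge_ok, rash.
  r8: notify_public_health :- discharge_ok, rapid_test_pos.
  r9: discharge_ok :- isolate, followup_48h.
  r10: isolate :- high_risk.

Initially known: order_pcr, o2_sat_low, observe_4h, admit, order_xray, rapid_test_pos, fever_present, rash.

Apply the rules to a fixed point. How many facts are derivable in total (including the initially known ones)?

17

Round 1: r2 [followup_48h :- rash.]; r5 [age_over_65 :- o2_sat_low, order_xray.]; r6 [sore_throat :- fever_present, order_pcr, admit.]. New: followup_48h, age_over_65, sore_throat.
Round 2: r1 [high_risk :- age_over_65, sore_throat.]. New: high_risk.
Round 3: r10 [isolate :- high_risk.]. New: isolate.
Round 4: r4 [hydration_advised :- isolate, observe_4h.]; r9 [discharge_ok :- isolate, followup_48h.]. New: hydration_advised, discharge_ok.
Round 5: r7 [start_antiviral :- discharge_ok, rash.]; r8 [notify_public_health :- discharge_ok, rapid_test_pos.]. New: start_antiviral, notify_public_health.
Closure: {admit, age_over_65, discharge_ok, fever_present, followup_48h, high_risk, hydration_advised, isolate, notify_public_health, o2_sat_low, observe_4h, order_pcr, order_xray, rapid_test_pos, rash, sore_throat, start_antiviral} — 17 facts.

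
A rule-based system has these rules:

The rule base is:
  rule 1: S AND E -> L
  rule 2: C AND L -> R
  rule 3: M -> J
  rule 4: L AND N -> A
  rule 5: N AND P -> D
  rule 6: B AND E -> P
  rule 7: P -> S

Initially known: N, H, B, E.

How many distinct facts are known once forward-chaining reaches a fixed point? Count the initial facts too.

9

[1] rule 6 [B AND E -> P]. ⇒ new: P.
[2] rule 5 [N AND P -> D]; rule 7 [P -> S]. ⇒ new: D, S.
[3] rule 1 [S AND E -> L]. ⇒ new: L.
[4] rule 4 [L AND N -> A]. ⇒ new: A.
Closure: {A, B, D, E, H, L, N, P, S} — 9 facts.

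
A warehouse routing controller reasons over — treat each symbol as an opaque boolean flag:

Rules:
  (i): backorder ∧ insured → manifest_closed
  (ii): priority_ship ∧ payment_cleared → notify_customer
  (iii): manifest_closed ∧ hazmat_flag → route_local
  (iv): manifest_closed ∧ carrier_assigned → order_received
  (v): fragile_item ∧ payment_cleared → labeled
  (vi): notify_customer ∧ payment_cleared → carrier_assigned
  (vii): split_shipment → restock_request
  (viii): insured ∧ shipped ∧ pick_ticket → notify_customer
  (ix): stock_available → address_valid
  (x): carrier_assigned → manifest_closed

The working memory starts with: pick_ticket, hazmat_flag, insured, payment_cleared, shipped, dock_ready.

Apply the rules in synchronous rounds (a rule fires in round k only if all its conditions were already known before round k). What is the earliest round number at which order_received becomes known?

4

Round 1: (viii) [insured ∧ shipped ∧ pick_ticket → notify_customer]. Adds notify_customer.
Round 2: (vi) [notify_customer ∧ payment_cleared → carrier_assigned]. Adds carrier_assigned.
Round 3: (x) [carrier_assigned → manifest_closed]. Adds manifest_closed.
Round 4: (iii) [manifest_closed ∧ hazmat_flag → route_local]; (iv) [manifest_closed ∧ carrier_assigned → order_received]. Adds route_local, order_received.
order_received first appears in round 4.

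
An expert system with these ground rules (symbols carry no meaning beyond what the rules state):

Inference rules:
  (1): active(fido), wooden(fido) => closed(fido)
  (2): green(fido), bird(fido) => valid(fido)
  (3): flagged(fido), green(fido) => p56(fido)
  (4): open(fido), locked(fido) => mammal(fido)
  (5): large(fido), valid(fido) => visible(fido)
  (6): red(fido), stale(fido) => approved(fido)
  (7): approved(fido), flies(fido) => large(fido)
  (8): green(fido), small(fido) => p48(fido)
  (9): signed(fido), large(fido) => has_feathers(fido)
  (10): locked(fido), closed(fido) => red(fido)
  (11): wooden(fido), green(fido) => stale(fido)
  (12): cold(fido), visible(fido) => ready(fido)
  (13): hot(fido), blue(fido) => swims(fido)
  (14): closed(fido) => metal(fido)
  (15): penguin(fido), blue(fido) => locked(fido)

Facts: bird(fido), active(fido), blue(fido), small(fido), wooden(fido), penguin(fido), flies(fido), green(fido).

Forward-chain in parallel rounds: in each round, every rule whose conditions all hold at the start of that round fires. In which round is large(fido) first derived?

Round 1 — (1), (2), (8), (11), (15), derive closed(fido), valid(fido), p48(fido), stale(fido), locked(fido).
Round 2 — (10), (14), derive red(fido), metal(fido).
Round 3 — (6), derive approved(fido).
Round 4 — (7), derive large(fido).
large(fido) first appears in round 4.

4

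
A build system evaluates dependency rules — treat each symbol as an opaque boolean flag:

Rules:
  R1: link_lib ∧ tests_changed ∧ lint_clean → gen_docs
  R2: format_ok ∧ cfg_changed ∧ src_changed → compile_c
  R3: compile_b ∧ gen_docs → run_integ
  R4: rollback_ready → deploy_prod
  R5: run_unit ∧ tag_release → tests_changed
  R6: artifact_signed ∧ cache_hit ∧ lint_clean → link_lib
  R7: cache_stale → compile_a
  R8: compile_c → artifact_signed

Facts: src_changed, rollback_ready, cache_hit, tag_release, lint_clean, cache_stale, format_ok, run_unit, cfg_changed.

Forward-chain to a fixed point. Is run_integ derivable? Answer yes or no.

no

Round 1: R2 [format_ok ∧ cfg_changed ∧ src_changed → compile_c]; R4 [rollback_ready → deploy_prod]; R5 [run_unit ∧ tag_release → tests_changed]; R7 [cache_stale → compile_a]. Adds compile_c, deploy_prod, tests_changed, compile_a.
Round 2: R8 [compile_c → artifact_signed]. Adds artifact_signed.
Round 3: R6 [artifact_signed ∧ cache_hit ∧ lint_clean → link_lib]. Adds link_lib.
Round 4: R1 [link_lib ∧ tests_changed ∧ lint_clean → gen_docs]. Adds gen_docs.
Fixed point reached. run_integ is concluded only by R3; R3 needs compile_b (never derived).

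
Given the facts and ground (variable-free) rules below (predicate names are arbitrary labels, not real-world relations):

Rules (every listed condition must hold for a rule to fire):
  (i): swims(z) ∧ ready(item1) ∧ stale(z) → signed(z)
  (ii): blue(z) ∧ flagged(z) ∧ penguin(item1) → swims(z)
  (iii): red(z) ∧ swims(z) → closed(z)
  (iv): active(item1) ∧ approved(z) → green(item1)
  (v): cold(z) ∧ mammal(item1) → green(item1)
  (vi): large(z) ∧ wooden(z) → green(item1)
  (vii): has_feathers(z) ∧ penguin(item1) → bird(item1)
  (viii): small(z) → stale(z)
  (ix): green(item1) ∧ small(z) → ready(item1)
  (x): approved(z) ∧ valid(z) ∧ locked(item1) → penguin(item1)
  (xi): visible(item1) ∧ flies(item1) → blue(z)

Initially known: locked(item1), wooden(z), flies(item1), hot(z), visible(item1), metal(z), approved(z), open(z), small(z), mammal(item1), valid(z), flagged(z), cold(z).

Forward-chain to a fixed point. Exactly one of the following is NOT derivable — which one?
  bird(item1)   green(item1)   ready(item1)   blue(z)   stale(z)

bird(item1)

Round 1: (v) [cold(z) ∧ mammal(item1) → green(item1)]; (viii) [small(z) → stale(z)]; (x) [approved(z) ∧ valid(z) ∧ locked(item1) → penguin(item1)]; (xi) [visible(item1) ∧ flies(item1) → blue(z)]. New: green(item1), stale(z), penguin(item1), blue(z).
Round 2: (ii) [blue(z) ∧ flagged(z) ∧ penguin(item1) → swims(z)]; (ix) [green(item1) ∧ small(z) → ready(item1)]. New: swims(z), ready(item1).
Round 3: (i) [swims(z) ∧ ready(item1) ∧ stale(z) → signed(z)]. New: signed(z).
Derived: blue(z) (round 1), stale(z) (round 1), green(item1) (round 1), ready(item1) (round 2). bird(item1) never appears in any round.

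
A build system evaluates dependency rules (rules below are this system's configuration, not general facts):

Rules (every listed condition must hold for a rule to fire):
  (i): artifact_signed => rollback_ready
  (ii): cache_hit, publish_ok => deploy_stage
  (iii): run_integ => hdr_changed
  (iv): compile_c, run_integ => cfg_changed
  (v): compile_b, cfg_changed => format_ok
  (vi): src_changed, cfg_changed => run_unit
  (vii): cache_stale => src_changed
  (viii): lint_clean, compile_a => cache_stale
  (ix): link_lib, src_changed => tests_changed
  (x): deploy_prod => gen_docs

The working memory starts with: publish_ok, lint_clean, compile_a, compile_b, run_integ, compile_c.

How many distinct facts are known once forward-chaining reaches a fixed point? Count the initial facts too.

12

Round 1 fires (iii), (iv), (viii), giving hdr_changed, cfg_changed, cache_stale.
Round 2 fires (v), (vii), giving format_ok, src_changed.
Round 3 fires (vi), giving run_unit.
Closure: {cache_stale, cfg_changed, compile_a, compile_b, compile_c, format_ok, hdr_changed, lint_clean, publish_ok, run_integ, run_unit, src_changed} — 12 facts.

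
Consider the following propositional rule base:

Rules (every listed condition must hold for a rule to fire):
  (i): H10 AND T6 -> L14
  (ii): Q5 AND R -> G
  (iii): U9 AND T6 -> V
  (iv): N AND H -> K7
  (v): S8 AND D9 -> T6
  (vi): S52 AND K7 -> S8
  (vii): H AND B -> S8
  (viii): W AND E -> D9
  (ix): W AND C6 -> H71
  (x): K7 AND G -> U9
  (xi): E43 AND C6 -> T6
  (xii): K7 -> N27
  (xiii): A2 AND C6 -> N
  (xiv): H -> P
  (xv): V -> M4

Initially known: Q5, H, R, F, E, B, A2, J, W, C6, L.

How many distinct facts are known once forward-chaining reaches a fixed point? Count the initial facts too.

23

Round 1: (ii) [Q5 AND R -> G]; (vii) [H AND B -> S8]; (viii) [W AND E -> D9]; (ix) [W AND C6 -> H71]; (xiii) [A2 AND C6 -> N]; (xiv) [H -> P]. Adds G, S8, D9, H71, N, P.
Round 2: (iv) [N AND H -> K7]; (v) [S8 AND D9 -> T6]. Adds K7, T6.
Round 3: (x) [K7 AND G -> U9]; (xii) [K7 -> N27]. Adds U9, N27.
Round 4: (iii) [U9 AND T6 -> V]. Adds V.
Round 5: (xv) [V -> M4]. Adds M4.
Closure: {A2, B, C6, D9, E, F, G, H, H71, J, K7, L, M4, N, N27, P, Q5, R, S8, T6, U9, V, W} — 23 facts.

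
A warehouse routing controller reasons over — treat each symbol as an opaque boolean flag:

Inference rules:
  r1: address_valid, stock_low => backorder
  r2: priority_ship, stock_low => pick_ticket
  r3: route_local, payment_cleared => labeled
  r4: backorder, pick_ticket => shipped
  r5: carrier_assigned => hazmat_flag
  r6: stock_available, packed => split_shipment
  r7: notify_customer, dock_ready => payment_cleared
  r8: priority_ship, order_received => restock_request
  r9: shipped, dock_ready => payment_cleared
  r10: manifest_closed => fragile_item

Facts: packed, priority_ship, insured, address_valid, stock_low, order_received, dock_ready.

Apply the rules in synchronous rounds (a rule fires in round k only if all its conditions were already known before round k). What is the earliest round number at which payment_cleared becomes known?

3

Round 1 — r1, r2, r8, derive backorder, pick_ticket, restock_request.
Round 2 — r4, derive shipped.
Round 3 — r9, derive payment_cleared.
payment_cleared first appears in round 3.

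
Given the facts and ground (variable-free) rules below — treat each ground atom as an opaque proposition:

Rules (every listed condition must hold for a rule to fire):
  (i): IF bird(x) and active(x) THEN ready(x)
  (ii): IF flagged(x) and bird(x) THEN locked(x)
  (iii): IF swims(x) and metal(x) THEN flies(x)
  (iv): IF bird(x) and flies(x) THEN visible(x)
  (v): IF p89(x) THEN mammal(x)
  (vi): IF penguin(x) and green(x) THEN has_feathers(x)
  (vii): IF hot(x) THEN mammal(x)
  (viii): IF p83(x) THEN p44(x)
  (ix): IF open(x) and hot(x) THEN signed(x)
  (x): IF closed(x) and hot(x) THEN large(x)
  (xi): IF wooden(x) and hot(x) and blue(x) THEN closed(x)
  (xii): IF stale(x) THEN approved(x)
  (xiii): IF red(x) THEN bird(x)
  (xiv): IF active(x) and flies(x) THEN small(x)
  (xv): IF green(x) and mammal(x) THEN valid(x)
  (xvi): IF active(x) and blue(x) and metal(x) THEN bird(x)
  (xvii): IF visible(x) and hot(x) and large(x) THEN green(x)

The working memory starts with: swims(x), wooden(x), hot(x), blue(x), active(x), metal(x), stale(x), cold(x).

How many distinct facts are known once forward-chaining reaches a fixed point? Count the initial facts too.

Round 1 fires (iii), (vii), (xi), (xii), (xvi), giving flies(x), mammal(x), closed(x), approved(x), bird(x).
Round 2 fires (i), (iv), (x), (xiv), giving ready(x), visible(x), large(x), small(x).
Round 3 fires (xvii), giving green(x).
Round 4 fires (xv), giving valid(x).
Closure: {active(x), approved(x), bird(x), blue(x), closed(x), cold(x), flies(x), green(x), hot(x), large(x), mammal(x), metal(x), ready(x), small(x), stale(x), swims(x), valid(x), visible(x), wooden(x)} — 19 facts.

19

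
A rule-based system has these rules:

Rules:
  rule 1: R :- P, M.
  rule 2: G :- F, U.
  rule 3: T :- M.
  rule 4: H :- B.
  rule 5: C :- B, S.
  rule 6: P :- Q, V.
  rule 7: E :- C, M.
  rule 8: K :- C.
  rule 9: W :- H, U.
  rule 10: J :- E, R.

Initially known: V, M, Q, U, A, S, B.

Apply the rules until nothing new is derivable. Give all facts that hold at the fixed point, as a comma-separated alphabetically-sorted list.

Round 1: rule 3 [T :- M.]; rule 4 [H :- B.]; rule 5 [C :- B, S.]; rule 6 [P :- Q, V.]. Adds T, H, C, P.
Round 2: rule 1 [R :- P, M.]; rule 7 [E :- C, M.]; rule 8 [K :- C.]; rule 9 [W :- H, U.]. Adds R, E, K, W.
Round 3: rule 10 [J :- E, R.]. Adds J.

A, B, C, E, H, J, K, M, P, Q, R, S, T, U, V, W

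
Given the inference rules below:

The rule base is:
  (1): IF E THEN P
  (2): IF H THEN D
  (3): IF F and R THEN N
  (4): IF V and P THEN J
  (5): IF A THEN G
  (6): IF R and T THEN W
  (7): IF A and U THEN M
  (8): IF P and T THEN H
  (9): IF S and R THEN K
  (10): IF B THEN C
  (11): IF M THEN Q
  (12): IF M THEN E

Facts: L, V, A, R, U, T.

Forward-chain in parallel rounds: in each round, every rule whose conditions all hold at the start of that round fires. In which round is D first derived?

5

Round 1 fires (5), (6), (7), giving G, W, M.
Round 2 fires (11), (12), giving Q, E.
Round 3 fires (1), giving P.
Round 4 fires (4), (8), giving J, H.
Round 5 fires (2), giving D.
D first appears in round 5.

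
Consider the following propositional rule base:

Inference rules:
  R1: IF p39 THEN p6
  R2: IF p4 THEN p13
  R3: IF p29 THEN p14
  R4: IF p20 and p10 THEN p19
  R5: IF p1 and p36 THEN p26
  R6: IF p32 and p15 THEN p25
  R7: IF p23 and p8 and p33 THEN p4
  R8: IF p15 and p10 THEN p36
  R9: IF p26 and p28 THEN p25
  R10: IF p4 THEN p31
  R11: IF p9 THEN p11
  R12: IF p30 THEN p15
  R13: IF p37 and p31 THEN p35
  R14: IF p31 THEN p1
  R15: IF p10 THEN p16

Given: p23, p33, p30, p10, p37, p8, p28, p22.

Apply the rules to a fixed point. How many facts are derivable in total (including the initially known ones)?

18

Round 1: R7 [IF p23 and p8 and p33 THEN p4]; R12 [IF p30 THEN p15]; R15 [IF p10 THEN p16]. New: p4, p15, p16.
Round 2: R2 [IF p4 THEN p13]; R8 [IF p15 and p10 THEN p36]; R10 [IF p4 THEN p31]. New: p13, p36, p31.
Round 3: R13 [IF p37 and p31 THEN p35]; R14 [IF p31 THEN p1]. New: p35, p1.
Round 4: R5 [IF p1 and p36 THEN p26]. New: p26.
Round 5: R9 [IF p26 and p28 THEN p25]. New: p25.
Closure: {p1, p10, p13, p15, p16, p22, p23, p25, p26, p28, p30, p31, p33, p35, p36, p37, p4, p8} — 18 facts.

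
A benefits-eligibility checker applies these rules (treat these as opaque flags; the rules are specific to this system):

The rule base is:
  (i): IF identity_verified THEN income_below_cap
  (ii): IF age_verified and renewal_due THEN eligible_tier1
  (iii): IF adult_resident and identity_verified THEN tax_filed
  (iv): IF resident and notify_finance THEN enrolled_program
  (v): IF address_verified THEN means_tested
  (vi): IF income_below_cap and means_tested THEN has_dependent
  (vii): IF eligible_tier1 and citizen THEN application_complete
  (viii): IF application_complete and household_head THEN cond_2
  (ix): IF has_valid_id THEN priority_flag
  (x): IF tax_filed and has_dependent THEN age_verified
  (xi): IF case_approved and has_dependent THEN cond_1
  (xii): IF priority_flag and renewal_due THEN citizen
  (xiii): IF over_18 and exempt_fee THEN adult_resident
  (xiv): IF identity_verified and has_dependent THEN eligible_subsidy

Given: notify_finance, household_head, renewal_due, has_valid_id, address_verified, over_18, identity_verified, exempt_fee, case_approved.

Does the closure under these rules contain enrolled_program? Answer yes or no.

no

Round 1: (i) [IF identity_verified THEN income_below_cap]; (v) [IF address_verified THEN means_tested]; (ix) [IF has_valid_id THEN priority_flag]; (xiii) [IF over_18 and exempt_fee THEN adult_resident]. New: income_below_cap, means_tested, priority_flag, adult_resident.
Round 2: (iii) [IF adult_resident and identity_verified THEN tax_filed]; (vi) [IF income_below_cap and means_tested THEN has_dependent]; (xii) [IF priority_flag and renewal_due THEN citizen]. New: tax_filed, has_dependent, citizen.
Round 3: (x) [IF tax_filed and has_dependent THEN age_verified]; (xi) [IF case_approved and has_dependent THEN cond_1]; (xiv) [IF identity_verified and has_dependent THEN eligible_subsidy]. New: age_verified, cond_1, eligible_subsidy.
Round 4: (ii) [IF age_verified and renewal_due THEN eligible_tier1]. New: eligible_tier1.
Round 5: (vii) [IF eligible_tier1 and citizen THEN application_complete]. New: application_complete.
Round 6: (viii) [IF application_complete and household_head THEN cond_2]. New: cond_2.
Fixed point reached. enrolled_program is concluded only by (iv); (iv) needs resident (never derived).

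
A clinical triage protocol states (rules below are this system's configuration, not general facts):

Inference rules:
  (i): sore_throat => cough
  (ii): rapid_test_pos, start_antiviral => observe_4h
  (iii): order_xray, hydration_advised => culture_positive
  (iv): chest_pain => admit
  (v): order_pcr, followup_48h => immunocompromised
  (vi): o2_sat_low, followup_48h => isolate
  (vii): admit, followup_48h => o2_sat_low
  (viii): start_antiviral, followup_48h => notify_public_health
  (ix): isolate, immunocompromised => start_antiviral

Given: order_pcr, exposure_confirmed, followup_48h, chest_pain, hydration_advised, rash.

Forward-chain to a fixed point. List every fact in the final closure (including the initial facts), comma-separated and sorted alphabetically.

admit, chest_pain, exposure_confirmed, followup_48h, hydration_advised, immunocompromised, isolate, notify_public_health, o2_sat_low, order_pcr, rash, start_antiviral

Round 1 fires (iv), (v), giving admit, immunocompromised.
Round 2 fires (vii), giving o2_sat_low.
Round 3 fires (vi), giving isolate.
Round 4 fires (ix), giving start_antiviral.
Round 5 fires (viii), giving notify_public_health.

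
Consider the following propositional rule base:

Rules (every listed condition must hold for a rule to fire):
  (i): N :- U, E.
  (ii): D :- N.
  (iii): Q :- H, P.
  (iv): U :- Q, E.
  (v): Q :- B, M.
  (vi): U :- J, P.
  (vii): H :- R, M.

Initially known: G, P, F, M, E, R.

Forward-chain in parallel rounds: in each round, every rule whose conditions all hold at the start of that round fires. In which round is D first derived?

Round 1: (vii) [H :- R, M.]. New: H.
Round 2: (iii) [Q :- H, P.]. New: Q.
Round 3: (iv) [U :- Q, E.]. New: U.
Round 4: (i) [N :- U, E.]. New: N.
Round 5: (ii) [D :- N.]. New: D.
D first appears in round 5.

5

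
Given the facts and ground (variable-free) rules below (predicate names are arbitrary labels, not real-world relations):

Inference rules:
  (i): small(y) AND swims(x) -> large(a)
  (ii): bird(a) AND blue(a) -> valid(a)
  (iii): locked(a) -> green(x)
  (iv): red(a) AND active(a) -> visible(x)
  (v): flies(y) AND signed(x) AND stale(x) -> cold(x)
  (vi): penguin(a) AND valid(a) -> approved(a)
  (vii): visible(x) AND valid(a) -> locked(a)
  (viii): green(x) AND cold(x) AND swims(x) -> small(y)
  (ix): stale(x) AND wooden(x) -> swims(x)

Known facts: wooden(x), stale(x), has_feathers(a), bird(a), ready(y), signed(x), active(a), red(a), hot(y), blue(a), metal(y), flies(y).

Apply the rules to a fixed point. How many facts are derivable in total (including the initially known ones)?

Round 1 — (ii), (iv), (v), (ix), derive valid(a), visible(x), cold(x), swims(x).
Round 2 — (vii), derive locked(a).
Round 3 — (iii), derive green(x).
Round 4 — (viii), derive small(y).
Round 5 — (i), derive large(a).
Closure: {active(a), bird(a), blue(a), cold(x), flies(y), green(x), has_feathers(a), hot(y), large(a), locked(a), metal(y), ready(y), red(a), signed(x), small(y), stale(x), swims(x), valid(a), visible(x), wooden(x)} — 20 facts.

20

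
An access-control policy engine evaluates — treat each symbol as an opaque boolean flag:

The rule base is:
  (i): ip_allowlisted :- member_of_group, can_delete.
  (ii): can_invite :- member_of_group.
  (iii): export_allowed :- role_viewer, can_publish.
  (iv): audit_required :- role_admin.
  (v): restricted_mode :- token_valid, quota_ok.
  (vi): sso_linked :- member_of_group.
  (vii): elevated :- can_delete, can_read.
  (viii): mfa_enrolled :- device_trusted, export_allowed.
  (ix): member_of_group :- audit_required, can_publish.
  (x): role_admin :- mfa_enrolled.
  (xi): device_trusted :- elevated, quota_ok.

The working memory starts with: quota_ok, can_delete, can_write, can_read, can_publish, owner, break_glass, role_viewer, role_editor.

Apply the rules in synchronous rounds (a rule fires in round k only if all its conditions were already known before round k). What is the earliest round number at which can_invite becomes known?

Round 1 — (iii), (vii), derive export_allowed, elevated.
Round 2 — (xi), derive device_trusted.
Round 3 — (viii), derive mfa_enrolled.
Round 4 — (x), derive role_admin.
Round 5 — (iv), derive audit_required.
Round 6 — (ix), derive member_of_group.
Round 7 — (i), (ii), (vi), derive ip_allowlisted, can_invite, sso_linked.
can_invite first appears in round 7.

7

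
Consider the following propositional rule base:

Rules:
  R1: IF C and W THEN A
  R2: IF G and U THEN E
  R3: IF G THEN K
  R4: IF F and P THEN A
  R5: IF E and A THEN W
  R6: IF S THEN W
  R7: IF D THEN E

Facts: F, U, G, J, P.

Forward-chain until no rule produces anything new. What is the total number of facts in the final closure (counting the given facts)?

9

Round 1: R2 [IF G and U THEN E]; R3 [IF G THEN K]; R4 [IF F and P THEN A]. New: E, K, A.
Round 2: R5 [IF E and A THEN W]. New: W.
Closure: {A, E, F, G, J, K, P, U, W} — 9 facts.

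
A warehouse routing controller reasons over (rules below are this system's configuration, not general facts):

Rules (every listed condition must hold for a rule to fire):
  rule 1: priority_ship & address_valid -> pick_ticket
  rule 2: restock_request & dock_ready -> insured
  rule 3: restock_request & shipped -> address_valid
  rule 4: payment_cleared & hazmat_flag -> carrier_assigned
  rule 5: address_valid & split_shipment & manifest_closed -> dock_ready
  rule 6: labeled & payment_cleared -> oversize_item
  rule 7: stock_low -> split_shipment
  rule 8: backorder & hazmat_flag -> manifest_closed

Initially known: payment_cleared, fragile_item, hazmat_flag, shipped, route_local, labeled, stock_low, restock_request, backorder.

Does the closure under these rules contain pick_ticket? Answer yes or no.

no

Round 1: rule 3 [restock_request & shipped -> address_valid]; rule 4 [payment_cleared & hazmat_flag -> carrier_assigned]; rule 6 [labeled & payment_cleared -> oversize_item]; rule 7 [stock_low -> split_shipment]; rule 8 [backorder & hazmat_flag -> manifest_closed]. Adds address_valid, carrier_assigned, oversize_item, split_shipment, manifest_closed.
Round 2: rule 5 [address_valid & split_shipment & manifest_closed -> dock_ready]. Adds dock_ready.
Round 3: rule 2 [restock_request & dock_ready -> insured]. Adds insured.
Fixed point reached. pick_ticket is concluded only by rule 1; rule 1 needs priority_ship (never derived).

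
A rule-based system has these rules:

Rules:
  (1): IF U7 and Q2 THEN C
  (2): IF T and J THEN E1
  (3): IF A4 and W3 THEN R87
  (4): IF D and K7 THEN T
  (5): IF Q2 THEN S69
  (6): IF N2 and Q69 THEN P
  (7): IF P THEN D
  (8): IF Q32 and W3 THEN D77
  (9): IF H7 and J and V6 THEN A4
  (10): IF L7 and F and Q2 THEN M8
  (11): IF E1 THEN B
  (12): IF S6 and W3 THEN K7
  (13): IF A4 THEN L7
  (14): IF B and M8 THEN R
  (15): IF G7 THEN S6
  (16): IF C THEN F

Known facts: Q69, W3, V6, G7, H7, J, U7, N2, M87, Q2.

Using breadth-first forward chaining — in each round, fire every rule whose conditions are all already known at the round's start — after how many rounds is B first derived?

5

Round 1: (1) [IF U7 and Q2 THEN C]; (5) [IF Q2 THEN S69]; (6) [IF N2 and Q69 THEN P]; (9) [IF H7 and J and V6 THEN A4]; (15) [IF G7 THEN S6]. New: C, S69, P, A4, S6.
Round 2: (3) [IF A4 and W3 THEN R87]; (7) [IF P THEN D]; (12) [IF S6 and W3 THEN K7]; (13) [IF A4 THEN L7]; (16) [IF C THEN F]. New: R87, D, K7, L7, F.
Round 3: (4) [IF D and K7 THEN T]; (10) [IF L7 and F and Q2 THEN M8]. New: T, M8.
Round 4: (2) [IF T and J THEN E1]. New: E1.
Round 5: (11) [IF E1 THEN B]. New: B.
B first appears in round 5.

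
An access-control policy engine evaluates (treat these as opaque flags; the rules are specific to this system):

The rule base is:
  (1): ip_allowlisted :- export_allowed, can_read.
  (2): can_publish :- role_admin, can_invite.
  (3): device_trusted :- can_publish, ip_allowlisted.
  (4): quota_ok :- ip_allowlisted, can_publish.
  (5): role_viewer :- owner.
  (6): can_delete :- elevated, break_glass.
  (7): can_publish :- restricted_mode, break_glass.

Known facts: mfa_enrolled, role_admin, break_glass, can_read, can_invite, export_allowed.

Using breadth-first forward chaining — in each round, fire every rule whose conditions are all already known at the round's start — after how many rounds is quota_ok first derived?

2

Round 1 — (1), (2), derive ip_allowlisted, can_publish.
Round 2 — (3), (4), derive device_trusted, quota_ok.
quota_ok first appears in round 2.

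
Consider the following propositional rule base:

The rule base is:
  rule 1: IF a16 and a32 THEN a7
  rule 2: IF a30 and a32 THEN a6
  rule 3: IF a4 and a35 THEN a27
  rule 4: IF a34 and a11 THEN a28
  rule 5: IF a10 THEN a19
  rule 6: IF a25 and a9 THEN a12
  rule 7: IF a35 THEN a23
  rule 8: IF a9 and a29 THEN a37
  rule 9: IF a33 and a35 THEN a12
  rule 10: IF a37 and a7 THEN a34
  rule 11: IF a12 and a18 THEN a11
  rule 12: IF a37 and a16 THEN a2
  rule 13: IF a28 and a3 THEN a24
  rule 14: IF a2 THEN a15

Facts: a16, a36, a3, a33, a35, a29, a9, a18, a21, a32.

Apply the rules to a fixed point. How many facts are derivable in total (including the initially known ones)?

Round 1 — rule 1, rule 7, rule 8, rule 9, derive a7, a23, a37, a12.
Round 2 — rule 10, rule 11, rule 12, derive a34, a11, a2.
Round 3 — rule 4, rule 14, derive a28, a15.
Round 4 — rule 13, derive a24.
Closure: {a11, a12, a15, a16, a18, a2, a21, a23, a24, a28, a29, a3, a32, a33, a34, a35, a36, a37, a7, a9} — 20 facts.

20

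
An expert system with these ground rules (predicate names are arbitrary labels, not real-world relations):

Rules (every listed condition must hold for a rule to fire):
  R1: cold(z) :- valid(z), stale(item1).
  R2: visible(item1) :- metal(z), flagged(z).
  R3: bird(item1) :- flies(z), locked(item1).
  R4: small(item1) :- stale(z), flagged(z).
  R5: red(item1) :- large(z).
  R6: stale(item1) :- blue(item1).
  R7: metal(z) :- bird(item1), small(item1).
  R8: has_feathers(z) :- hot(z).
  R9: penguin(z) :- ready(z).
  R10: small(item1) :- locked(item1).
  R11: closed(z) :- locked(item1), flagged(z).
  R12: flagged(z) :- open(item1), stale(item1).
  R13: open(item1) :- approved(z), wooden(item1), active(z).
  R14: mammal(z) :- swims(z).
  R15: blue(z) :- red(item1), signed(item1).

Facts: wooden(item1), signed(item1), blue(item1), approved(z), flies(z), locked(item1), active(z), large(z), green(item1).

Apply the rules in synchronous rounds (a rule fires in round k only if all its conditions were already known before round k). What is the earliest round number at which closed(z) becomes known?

[1] R3 [bird(item1) :- flies(z), locked(item1).]; R5 [red(item1) :- large(z).]; R6 [stale(item1) :- blue(item1).]; R10 [small(item1) :- locked(item1).]; R13 [open(item1) :- approved(z), wooden(item1), active(z).]. ⇒ new: bird(item1), red(item1), stale(item1), small(item1), open(item1).
[2] R7 [metal(z) :- bird(item1), small(item1).]; R12 [flagged(z) :- open(item1), stale(item1).]; R15 [blue(z) :- red(item1), signed(item1).]. ⇒ new: metal(z), flagged(z), blue(z).
[3] R2 [visible(item1) :- metal(z), flagged(z).]; R11 [closed(z) :- locked(item1), flagged(z).]. ⇒ new: visible(item1), closed(z).
closed(z) first appears in round 3.

3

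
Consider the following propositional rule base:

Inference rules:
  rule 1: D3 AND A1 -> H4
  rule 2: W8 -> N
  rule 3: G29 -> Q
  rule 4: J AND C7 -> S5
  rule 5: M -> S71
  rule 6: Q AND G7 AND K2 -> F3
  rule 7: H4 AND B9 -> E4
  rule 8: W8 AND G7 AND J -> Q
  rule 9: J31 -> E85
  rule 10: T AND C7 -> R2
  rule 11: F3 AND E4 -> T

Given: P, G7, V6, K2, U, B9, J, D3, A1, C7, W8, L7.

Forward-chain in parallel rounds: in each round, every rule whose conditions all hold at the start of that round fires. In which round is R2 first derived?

Round 1 — rule 1, rule 2, rule 4, rule 8, derive H4, N, S5, Q.
Round 2 — rule 6, rule 7, derive F3, E4.
Round 3 — rule 11, derive T.
Round 4 — rule 10, derive R2.
R2 first appears in round 4.

4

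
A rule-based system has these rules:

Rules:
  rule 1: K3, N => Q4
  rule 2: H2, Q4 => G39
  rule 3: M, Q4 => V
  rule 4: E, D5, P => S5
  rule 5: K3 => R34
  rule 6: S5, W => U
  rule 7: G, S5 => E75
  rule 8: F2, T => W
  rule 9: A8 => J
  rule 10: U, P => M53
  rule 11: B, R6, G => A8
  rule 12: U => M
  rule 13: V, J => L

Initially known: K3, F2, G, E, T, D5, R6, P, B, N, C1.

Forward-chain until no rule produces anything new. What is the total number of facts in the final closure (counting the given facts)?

[1] rule 1 [K3, N => Q4]; rule 4 [E, D5, P => S5]; rule 5 [K3 => R34]; rule 8 [F2, T => W]; rule 11 [B, R6, G => A8]. ⇒ new: Q4, S5, R34, W, A8.
[2] rule 6 [S5, W => U]; rule 7 [G, S5 => E75]; rule 9 [A8 => J]. ⇒ new: U, E75, J.
[3] rule 10 [U, P => M53]; rule 12 [U => M]. ⇒ new: M53, M.
[4] rule 3 [M, Q4 => V]. ⇒ new: V.
[5] rule 13 [V, J => L]. ⇒ new: L.
Closure: {A8, B, C1, D5, E, E75, F2, G, J, K3, L, M, M53, N, P, Q4, R34, R6, S5, T, U, V, W} — 23 facts.

23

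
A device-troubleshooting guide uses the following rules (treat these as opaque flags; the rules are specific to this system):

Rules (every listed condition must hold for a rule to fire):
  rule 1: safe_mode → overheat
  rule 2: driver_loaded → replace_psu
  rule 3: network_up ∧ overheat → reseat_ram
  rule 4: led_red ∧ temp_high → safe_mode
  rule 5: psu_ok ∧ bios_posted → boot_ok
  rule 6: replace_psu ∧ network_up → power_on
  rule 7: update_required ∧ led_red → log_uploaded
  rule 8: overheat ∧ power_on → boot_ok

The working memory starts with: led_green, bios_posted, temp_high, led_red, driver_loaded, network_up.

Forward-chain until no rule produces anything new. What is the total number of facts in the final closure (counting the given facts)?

[1] rule 2 [driver_loaded → replace_psu]; rule 4 [led_red ∧ temp_high → safe_mode]. ⇒ new: replace_psu, safe_mode.
[2] rule 1 [safe_mode → overheat]; rule 6 [replace_psu ∧ network_up → power_on]. ⇒ new: overheat, power_on.
[3] rule 3 [network_up ∧ overheat → reseat_ram]; rule 8 [overheat ∧ power_on → boot_ok]. ⇒ new: reseat_ram, boot_ok.
Closure: {bios_posted, boot_ok, driver_loaded, led_green, led_red, network_up, overheat, power_on, replace_psu, reseat_ram, safe_mode, temp_high} — 12 facts.

12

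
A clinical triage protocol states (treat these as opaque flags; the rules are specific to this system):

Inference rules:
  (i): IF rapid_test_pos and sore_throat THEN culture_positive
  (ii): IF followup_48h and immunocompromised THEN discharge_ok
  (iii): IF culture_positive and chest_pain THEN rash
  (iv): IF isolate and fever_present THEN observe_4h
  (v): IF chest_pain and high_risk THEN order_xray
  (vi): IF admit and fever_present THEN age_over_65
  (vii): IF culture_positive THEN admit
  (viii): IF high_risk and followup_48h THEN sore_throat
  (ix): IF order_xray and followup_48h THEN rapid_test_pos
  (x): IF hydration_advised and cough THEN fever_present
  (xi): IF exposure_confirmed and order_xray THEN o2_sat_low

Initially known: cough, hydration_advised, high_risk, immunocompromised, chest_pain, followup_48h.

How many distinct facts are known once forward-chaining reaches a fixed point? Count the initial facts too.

15

Round 1 fires (ii), (v), (viii), (x), giving discharge_ok, order_xray, sore_throat, fever_present.
Round 2 fires (ix), giving rapid_test_pos.
Round 3 fires (i), giving culture_positive.
Round 4 fires (iii), (vii), giving rash, admit.
Round 5 fires (vi), giving age_over_65.
Closure: {admit, age_over_65, chest_pain, cough, culture_positive, discharge_ok, fever_present, followup_48h, high_risk, hydration_advised, immunocompromised, order_xray, rapid_test_pos, rash, sore_throat} — 15 facts.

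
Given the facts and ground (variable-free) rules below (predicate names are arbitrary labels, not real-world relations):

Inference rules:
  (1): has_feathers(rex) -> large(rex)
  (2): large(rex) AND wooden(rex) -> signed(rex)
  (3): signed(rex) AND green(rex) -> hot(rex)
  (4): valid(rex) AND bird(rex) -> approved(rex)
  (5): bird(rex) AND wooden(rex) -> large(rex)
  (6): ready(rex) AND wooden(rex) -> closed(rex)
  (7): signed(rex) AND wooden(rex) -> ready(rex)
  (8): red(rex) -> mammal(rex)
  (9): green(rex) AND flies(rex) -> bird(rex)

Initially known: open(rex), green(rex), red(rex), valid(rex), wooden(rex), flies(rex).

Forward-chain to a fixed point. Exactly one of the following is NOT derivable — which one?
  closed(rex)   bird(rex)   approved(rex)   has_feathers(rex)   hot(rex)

Round 1: (8) [red(rex) -> mammal(rex)]; (9) [green(rex) AND flies(rex) -> bird(rex)]. Adds mammal(rex), bird(rex).
Round 2: (4) [valid(rex) AND bird(rex) -> approved(rex)]; (5) [bird(rex) AND wooden(rex) -> large(rex)]. Adds approved(rex), large(rex).
Round 3: (2) [large(rex) AND wooden(rex) -> signed(rex)]. Adds signed(rex).
Round 4: (3) [signed(rex) AND green(rex) -> hot(rex)]; (7) [signed(rex) AND wooden(rex) -> ready(rex)]. Adds hot(rex), ready(rex).
Round 5: (6) [ready(rex) AND wooden(rex) -> closed(rex)]. Adds closed(rex).
Derived: bird(rex) (round 1), approved(rex) (round 2), closed(rex) (round 5), hot(rex) (round 4). has_feathers(rex) never appears in any round.

has_feathers(rex)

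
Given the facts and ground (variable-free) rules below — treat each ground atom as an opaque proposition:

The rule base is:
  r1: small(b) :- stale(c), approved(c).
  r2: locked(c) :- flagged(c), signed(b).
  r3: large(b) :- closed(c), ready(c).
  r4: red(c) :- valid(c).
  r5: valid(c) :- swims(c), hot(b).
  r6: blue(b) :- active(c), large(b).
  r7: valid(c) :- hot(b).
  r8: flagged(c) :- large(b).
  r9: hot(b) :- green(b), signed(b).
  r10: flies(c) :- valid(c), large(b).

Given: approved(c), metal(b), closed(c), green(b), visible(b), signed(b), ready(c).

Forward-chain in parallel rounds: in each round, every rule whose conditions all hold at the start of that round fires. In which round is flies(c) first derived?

Round 1: r3 [large(b) :- closed(c), ready(c).]; r9 [hot(b) :- green(b), signed(b).]. New: large(b), hot(b).
Round 2: r7 [valid(c) :- hot(b).]; r8 [flagged(c) :- large(b).]. New: valid(c), flagged(c).
Round 3: r2 [locked(c) :- flagged(c), signed(b).]; r4 [red(c) :- valid(c).]; r10 [flies(c) :- valid(c), large(b).]. New: locked(c), red(c), flies(c).
flies(c) first appears in round 3.

3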